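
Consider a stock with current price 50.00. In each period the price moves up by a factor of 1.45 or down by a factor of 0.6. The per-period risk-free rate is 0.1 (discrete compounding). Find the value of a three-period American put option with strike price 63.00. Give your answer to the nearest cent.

Risk-neutral probability p = (1 + 0.1 − 0.6)/(1.45 − 0.6) = 0.5000/0.8500 = 0.5882
Terminal stock prices: S_uuu = 152.4, S_uud = 63.07, S_udd = 26.1, S_ddd = 10.8
Terminal payoffs (K − S): max(-89.43, 0) = 0, max(-0.075, 0) = 0, max(36.9, 0) = 36.9, max(52.2, 0) = 52.2
Node uu (S = 105.1): continuation = 1/1.1·[0.5882·0.0000 + 0.4118·0.0000] = 0.0000; exercise value = 0.0000 ≤ continuation, so V_uu = 0.0000
Node ud (S = 43.5): continuation = 1/1.1·[0.5882·0.0000 + 0.4118·36.9000] = 13.8128; exercise value = 19.5000 > continuation, so V_ud = 19.5000 (exercise)
Node dd (S = 18): continuation = 1/1.1·[0.5882·36.9000 + 0.4118·52.2000] = 39.2727; exercise value = 45.0000 > continuation, so V_dd = 45.0000 (exercise)
Node u (S = 72.5): continuation = 1/1.1·[0.5882·0.0000 + 0.4118·19.5000] = 7.2995; exercise value = 0.0000 ≤ continuation, so V_u = 7.2995
Node d (S = 30): continuation = 1/1.1·[0.5882·19.5000 + 0.4118·45.0000] = 27.2727; exercise value = 33.0000 > continuation, so V_d = 33.0000 (exercise)
Node 0 (S = 50): continuation = 1/1.1·[0.5882·7.2995 + 0.4118·33.0000] = 16.2564; exercise value = 13.0000 ≤ continuation, so V_0 = 16.2564

16.26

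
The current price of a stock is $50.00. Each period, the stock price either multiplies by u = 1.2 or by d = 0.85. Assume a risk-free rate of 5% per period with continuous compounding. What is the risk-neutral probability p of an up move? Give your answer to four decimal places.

Risk-neutral probability p = (e^0.05 − 0.85)/(1.2 − 0.85) = 0.2013/0.3500 = 0.5751

p = 0.5751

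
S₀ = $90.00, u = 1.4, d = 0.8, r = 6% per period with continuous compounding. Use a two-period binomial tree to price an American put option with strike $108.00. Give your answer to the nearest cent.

$20.68

Risk-neutral probability p = (e^0.06 − 0.8)/(1.4 − 0.8) = 0.2618/0.6000 = 0.4364
Terminal stock prices: S_uu = 176.4, S_ud = 100.8, S_dd = 57.6
Terminal payoffs (K − S): max(-68.4, 0) = 0, max(7.2, 0) = 7.2, max(50.4, 0) = 50.4
Node u (S = 126): continuation = e^(−0.06)·[0.4364·0.0000 + 0.5636·7.2000] = 3.8216; exercise value = 0.0000 ≤ continuation, so V_u = 3.8216
Node d (S = 72): continuation = e^(−0.06)·[0.4364·7.2000 + 0.5636·50.4000] = 29.7106; exercise value = 36.0000 > continuation, so V_d = 36.0000 (exercise)
Node 0 (S = 90): continuation = e^(−0.06)·[0.4364·3.8216 + 0.5636·36.0000] = 20.6788; exercise value = 18.0000 ≤ continuation, so V_0 = 20.6788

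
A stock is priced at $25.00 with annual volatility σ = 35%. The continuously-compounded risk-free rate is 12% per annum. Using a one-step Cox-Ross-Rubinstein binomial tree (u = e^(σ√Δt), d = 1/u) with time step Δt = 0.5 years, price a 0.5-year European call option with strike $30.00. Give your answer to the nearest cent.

$1.07

CRR parameters: u = e^(σ√Δt) = e^(0.35·√0.5) = 1.2808, d = 1/u = 0.7808
Per-period rate: rΔt = 0.12·0.5 = 0.06, so R = e^0.06 = 1.0618
Risk-neutral probability p = (e^0.06 − 0.7808)/(1.2808 − 0.7808) = 0.2811/0.5000 = 0.5621
Terminal stock prices: S_u = 32.02, S_d = 19.52
Terminal payoffs (S − K): max(2.02, 0) = 2.02, max(-10.48, 0) = 0
Node 0 (S = 25): V_0 = e^(−0.06)·[0.5621·2.0201 + 0.4379·0.0000] = 1.0694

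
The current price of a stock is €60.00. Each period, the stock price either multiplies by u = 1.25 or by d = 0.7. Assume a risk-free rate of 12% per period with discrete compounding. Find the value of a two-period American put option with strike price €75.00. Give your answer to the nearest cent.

€15.00

Risk-neutral probability p = (1 + 0.12 − 0.7)/(1.25 − 0.7) = 0.4200/0.5500 = 0.7636
Terminal stock prices: S_uu = 93.75, S_ud = 52.5, S_dd = 29.4
Terminal payoffs (K − S): max(-18.75, 0) = 0, max(22.5, 0) = 22.5, max(45.6, 0) = 45.6
Node u (S = 75): continuation = 1/1.12·[0.7636·0.0000 + 0.2364·22.5000] = 4.7484; exercise value = 0.0000 ≤ continuation, so V_u = 4.7484
Node d (S = 42): continuation = 1/1.12·[0.7636·22.5000 + 0.2364·45.6000] = 24.9643; exercise value = 33.0000 > continuation, so V_d = 33.0000 (exercise)
Node 0 (S = 60): continuation = 1/1.12·[0.7636·4.7484 + 0.2364·33.0000] = 10.2018; exercise value = 15.0000 > continuation, so V_0 = 15.0000 (exercise)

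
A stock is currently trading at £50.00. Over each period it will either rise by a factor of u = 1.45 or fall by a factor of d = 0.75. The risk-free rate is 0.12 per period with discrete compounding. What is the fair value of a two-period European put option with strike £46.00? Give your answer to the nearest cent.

£3.17

Risk-neutral probability p = (1 + 0.12 − 0.75)/(1.45 − 0.75) = 0.3700/0.7000 = 0.5286
Terminal stock prices: S_uu = 105.1, S_ud = 54.38, S_dd = 28.12
Terminal payoffs (K − S): max(-59.12, 0) = 0, max(-8.375, 0) = 0, max(17.88, 0) = 17.88
Node u (S = 72.5): V_u = 1/1.12·[0.5286·0.0000 + 0.4714·0.0000] = 0.0000
Node d (S = 37.5): V_d = 1/1.12·[0.5286·0.0000 + 0.4714·17.8750] = 7.5239
Node 0 (S = 50): V_0 = 1/1.12·[0.5286·0.0000 + 0.4714·7.5239] = 3.1670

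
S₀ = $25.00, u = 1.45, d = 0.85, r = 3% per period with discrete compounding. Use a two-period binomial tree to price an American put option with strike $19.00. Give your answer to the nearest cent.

Risk-neutral probability p = (1 + 0.03 − 0.85)/(1.45 − 0.85) = 0.1800/0.6000 = 0.3000
Terminal stock prices: S_uu = 52.56, S_ud = 30.81, S_dd = 18.06
Terminal payoffs (K − S): max(-33.56, 0) = 0, max(-11.81, 0) = 0, max(0.9375, 0) = 0.9375
Node u (S = 36.25): continuation = 1/1.03·[0.3000·0.0000 + 0.7000·0.0000] = 0.0000; exercise value = 0.0000 ≤ continuation, so V_u = 0.0000
Node d (S = 21.25): continuation = 1/1.03·[0.3000·0.0000 + 0.7000·0.9375] = 0.6371; exercise value = 0.0000 ≤ continuation, so V_d = 0.6371
Node 0 (S = 25): continuation = 1/1.03·[0.3000·0.0000 + 0.7000·0.6371] = 0.4330; exercise value = 0.0000 ≤ continuation, so V_0 = 0.4330

$0.43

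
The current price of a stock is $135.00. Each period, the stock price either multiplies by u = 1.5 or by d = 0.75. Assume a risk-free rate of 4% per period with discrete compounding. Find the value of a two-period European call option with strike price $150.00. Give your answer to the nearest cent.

$22.08

Risk-neutral probability p = (1 + 0.04 − 0.75)/(1.5 − 0.75) = 0.2900/0.7500 = 0.3867
Terminal stock prices: S_uu = 303.8, S_ud = 151.9, S_dd = 75.94
Terminal payoffs (S − K): max(153.8, 0) = 153.8, max(1.875, 0) = 1.875, max(-74.06, 0) = 0
Node u (S = 202.5): V_u = 1/1.04·[0.3867·153.7500 + 0.6133·1.8750] = 58.2692
Node d (S = 101.2): V_d = 1/1.04·[0.3867·1.8750 + 0.6133·0.0000] = 0.6971
Node 0 (S = 135): V_0 = 1/1.04·[0.3867·58.2692 + 0.6133·0.6971] = 22.0753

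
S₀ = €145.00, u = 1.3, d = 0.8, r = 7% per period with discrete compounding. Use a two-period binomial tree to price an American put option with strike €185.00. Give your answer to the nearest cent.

€40.00

Risk-neutral probability p = (1 + 0.07 − 0.8)/(1.3 − 0.8) = 0.2700/0.5000 = 0.5400
Terminal stock prices: S_uu = 245.1, S_ud = 150.8, S_dd = 92.8
Terminal payoffs (K − S): max(-60.05, 0) = 0, max(34.2, 0) = 34.2, max(92.2, 0) = 92.2
Node u (S = 188.5): continuation = 1/1.07·[0.5400·0.0000 + 0.4600·34.2000] = 14.7028; exercise value = 0.0000 ≤ continuation, so V_u = 14.7028
Node d (S = 116): continuation = 1/1.07·[0.5400·34.2000 + 0.4600·92.2000] = 56.8972; exercise value = 69.0000 > continuation, so V_d = 69.0000 (exercise)
Node 0 (S = 145): continuation = 1/1.07·[0.5400·14.7028 + 0.4600·69.0000] = 37.0837; exercise value = 40.0000 > continuation, so V_0 = 40.0000 (exercise)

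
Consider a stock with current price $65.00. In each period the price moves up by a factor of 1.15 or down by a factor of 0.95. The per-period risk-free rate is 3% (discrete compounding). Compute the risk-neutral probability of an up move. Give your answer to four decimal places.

p = 0.4000

Risk-neutral probability p = (1 + 0.03 − 0.95)/(1.15 − 0.95) = 0.0800/0.2000 = 0.4000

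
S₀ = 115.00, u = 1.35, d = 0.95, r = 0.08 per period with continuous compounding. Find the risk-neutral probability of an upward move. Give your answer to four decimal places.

Risk-neutral probability p = (e^0.08 − 0.95)/(1.35 − 0.95) = 0.1333/0.4000 = 0.3332

p = 0.3332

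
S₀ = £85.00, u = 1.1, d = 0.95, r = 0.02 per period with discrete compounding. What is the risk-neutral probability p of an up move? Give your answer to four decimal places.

Risk-neutral probability p = (1 + 0.02 − 0.95)/(1.1 − 0.95) = 0.0700/0.1500 = 0.4667

p = 0.4667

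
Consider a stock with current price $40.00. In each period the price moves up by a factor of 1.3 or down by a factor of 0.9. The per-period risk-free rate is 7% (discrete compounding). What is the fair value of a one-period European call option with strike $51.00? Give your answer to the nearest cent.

$0.40

Risk-neutral probability p = (1 + 0.07 − 0.9)/(1.3 − 0.9) = 0.1700/0.4000 = 0.4250
Terminal stock prices: S_u = 52, S_d = 36
Terminal payoffs (S − K): max(1, 0) = 1, max(-15, 0) = 0
Node 0 (S = 40): V_0 = 1/1.07·[0.4250·1.0000 + 0.5750·0.0000] = 0.3972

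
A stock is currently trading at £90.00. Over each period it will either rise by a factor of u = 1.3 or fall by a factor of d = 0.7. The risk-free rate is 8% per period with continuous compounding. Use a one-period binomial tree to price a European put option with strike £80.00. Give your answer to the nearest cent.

Risk-neutral probability p = (e^0.08 − 0.7)/(1.3 − 0.7) = 0.3833/0.6000 = 0.6388
Terminal stock prices: S_u = 117, S_d = 63
Terminal payoffs (K − S): max(-37, 0) = 0, max(17, 0) = 17
Node 0 (S = 90): V_0 = e^(−0.08)·[0.6388·0.0000 + 0.3612·17.0000] = 5.6681

£5.67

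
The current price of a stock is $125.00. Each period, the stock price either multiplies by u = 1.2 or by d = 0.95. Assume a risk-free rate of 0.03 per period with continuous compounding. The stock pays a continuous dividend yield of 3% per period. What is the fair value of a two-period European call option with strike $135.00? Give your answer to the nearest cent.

$3.96

Per-period risk-free factor R = e^0.03 = 1.0305; dividend-adjusted growth = e^(0.03−0.03) = 1.0000.
Risk-neutral probability p = (1.0000 − 0.95)/(1.2 − 0.95) = 0.0500/0.2500 = 0.2000
Terminal stock prices: S_uu = 180, S_ud = 142.5, S_dd = 112.8
Terminal payoffs (S − K): max(45, 0) = 45, max(7.5, 0) = 7.5, max(-22.19, 0) = 0
Node u (S = 150): V_u = e^(−0.03)·[0.2000·45.0000 + 0.8000·7.5000] = 14.5567
Node d (S = 118.8): V_d = e^(−0.03)·[0.2000·7.5000 + 0.8000·0.0000] = 1.4557
Node 0 (S = 125): V_0 = e^(−0.03)·[0.2000·14.5567 + 0.8000·1.4557] = 3.9554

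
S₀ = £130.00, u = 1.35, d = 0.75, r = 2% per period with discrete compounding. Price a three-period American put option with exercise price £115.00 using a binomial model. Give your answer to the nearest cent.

Risk-neutral probability p = (1 + 0.02 − 0.75)/(1.35 − 0.75) = 0.2700/0.6000 = 0.4500
Terminal stock prices: S_uuu = 319.8, S_uud = 177.7, S_udd = 98.72, S_ddd = 54.84
Terminal payoffs (K − S): max(-204.8, 0) = 0, max(-62.69, 0) = 0, max(16.28, 0) = 16.28, max(60.16, 0) = 60.16
Node uu (S = 236.9): continuation = 1/1.02·[0.4500·0.0000 + 0.5500·0.0000] = 0.0000; exercise value = 0.0000 ≤ continuation, so V_uu = 0.0000
Node ud (S = 131.6): continuation = 1/1.02·[0.4500·0.0000 + 0.5500·16.2812] = 8.7791; exercise value = 0.0000 ≤ continuation, so V_ud = 8.7791
Node dd (S = 73.12): continuation = 1/1.02·[0.4500·16.2812 + 0.5500·60.1562] = 39.6201; exercise value = 41.8750 > continuation, so V_dd = 41.8750 (exercise)
Node u (S = 175.5): continuation = 1/1.02·[0.4500·0.0000 + 0.5500·8.7791] = 4.7338; exercise value = 0.0000 ≤ continuation, so V_u = 4.7338
Node d (S = 97.5): continuation = 1/1.02·[0.4500·8.7791 + 0.5500·41.8750] = 26.4528; exercise value = 17.5000 ≤ continuation, so V_d = 26.4528
Node 0 (S = 130): continuation = 1/1.02·[0.4500·4.7338 + 0.5500·26.4528] = 16.3522; exercise value = 0.0000 ≤ continuation, so V_0 = 16.3522

£16.35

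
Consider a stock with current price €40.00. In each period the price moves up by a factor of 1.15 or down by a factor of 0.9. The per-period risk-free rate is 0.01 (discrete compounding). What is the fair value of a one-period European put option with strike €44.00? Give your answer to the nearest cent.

Risk-neutral probability p = (1 + 0.01 − 0.9)/(1.15 − 0.9) = 0.1100/0.2500 = 0.4400
Terminal stock prices: S_u = 46, S_d = 36
Terminal payoffs (K − S): max(-2, 0) = 0, max(8, 0) = 8
Node 0 (S = 40): V_0 = 1/1.01·[0.4400·0.0000 + 0.5600·8.0000] = 4.4356

€4.44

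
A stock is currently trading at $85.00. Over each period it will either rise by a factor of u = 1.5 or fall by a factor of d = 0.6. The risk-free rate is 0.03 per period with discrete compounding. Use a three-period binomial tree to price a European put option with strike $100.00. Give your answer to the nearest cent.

$29.99

Risk-neutral probability p = (1 + 0.03 − 0.6)/(1.5 − 0.6) = 0.4300/0.9000 = 0.4778
Terminal stock prices: S_uuu = 286.9, S_uud = 114.8, S_udd = 45.9, S_ddd = 18.36
Terminal payoffs (K − S): max(-186.9, 0) = 0, max(-14.75, 0) = 0, max(54.1, 0) = 54.1, max(81.64, 0) = 81.64
Node uu (S = 191.2): V_uu = 1/1.03·[0.4778·0.0000 + 0.5222·0.0000] = 0.0000
Node ud (S = 76.5): V_ud = 1/1.03·[0.4778·0.0000 + 0.5222·54.1000] = 27.4293
Node dd (S = 30.6): V_dd = 1/1.03·[0.4778·54.1000 + 0.5222·81.6400] = 66.4874
Node u (S = 127.5): V_u = 1/1.03·[0.4778·0.0000 + 0.5222·27.4293] = 13.9070
Node d (S = 51): V_d = 1/1.03·[0.4778·27.4293 + 0.5222·66.4874] = 46.4333
Node 0 (S = 85): V_0 = 1/1.03·[0.4778·13.9070 + 0.5222·46.4333] = 29.9932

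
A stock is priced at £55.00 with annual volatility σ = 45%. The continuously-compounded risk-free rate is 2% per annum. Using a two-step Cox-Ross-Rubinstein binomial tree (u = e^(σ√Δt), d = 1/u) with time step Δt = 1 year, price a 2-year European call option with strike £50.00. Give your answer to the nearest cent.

CRR parameters: u = e^(σ√Δt) = e^(0.45·√1) = 1.5683, d = 1/u = 0.6376
Per-period rate: rΔt = 0.02·1 = 0.02, so R = e^0.02 = 1.0202
Risk-neutral probability p = (e^0.02 − 0.6376)/(1.5683 − 0.6376) = 0.3826/0.9307 = 0.4111
Terminal stock prices: S_uu = 135.3, S_ud = 55, S_dd = 22.36
Terminal payoffs (S − K): max(85.28, 0) = 85.28, max(5, 0) = 5, max(-27.64, 0) = 0
Node u (S = 86.26): V_u = e^(−0.02)·[0.4111·85.2782 + 0.5889·5.0000] = 37.2472
Node d (S = 35.07): V_d = e^(−0.02)·[0.4111·5.0000 + 0.5889·0.0000] = 2.0146
Node 0 (S = 55): V_0 = e^(−0.02)·[0.4111·37.2472 + 0.5889·2.0146] = 16.1709

£16.17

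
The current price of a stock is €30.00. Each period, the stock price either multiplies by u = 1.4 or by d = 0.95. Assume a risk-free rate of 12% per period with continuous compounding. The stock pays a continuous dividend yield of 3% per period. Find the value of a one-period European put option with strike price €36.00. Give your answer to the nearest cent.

€4.52

Per-period risk-free factor R = e^0.12 = 1.1275; dividend-adjusted growth = e^(0.12−0.03) = 1.0942.
Risk-neutral probability p = (1.0942 − 0.95)/(1.4 − 0.95) = 0.1442/0.4500 = 0.3204
Terminal stock prices: S_u = 42, S_d = 28.5
Terminal payoffs (K − S): max(-6, 0) = 0, max(7.5, 0) = 7.5
Node 0 (S = 30): V_0 = e^(−0.12)·[0.3204·0.0000 + 0.6796·7.5000] = 4.5207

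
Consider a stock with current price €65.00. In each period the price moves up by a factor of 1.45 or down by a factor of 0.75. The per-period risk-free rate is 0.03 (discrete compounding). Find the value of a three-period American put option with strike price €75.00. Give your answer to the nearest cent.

Risk-neutral probability p = (1 + 0.03 − 0.75)/(1.45 − 0.75) = 0.2800/0.7000 = 0.4000
Terminal stock prices: S_uuu = 198.2, S_uud = 102.5, S_udd = 53.02, S_ddd = 27.42
Terminal payoffs (K − S): max(-123.2, 0) = 0, max(-27.5, 0) = 0, max(21.98, 0) = 21.98, max(47.58, 0) = 47.58
Node uu (S = 136.7): continuation = 1/1.03·[0.4000·0.0000 + 0.6000·0.0000] = 0.0000; exercise value = 0.0000 ≤ continuation, so V_uu = 0.0000
Node ud (S = 70.69): continuation = 1/1.03·[0.4000·0.0000 + 0.6000·21.9844] = 12.8064; exercise value = 4.3125 ≤ continuation, so V_ud = 12.8064
Node dd (S = 36.56): continuation = 1/1.03·[0.4000·21.9844 + 0.6000·47.5781] = 36.2530; exercise value = 38.4375 > continuation, so V_dd = 38.4375 (exercise)
Node u (S = 94.25): continuation = 1/1.03·[0.4000·0.0000 + 0.6000·12.8064] = 7.4601; exercise value = 0.0000 ≤ continuation, so V_u = 7.4601
Node d (S = 48.75): continuation = 1/1.03·[0.4000·12.8064 + 0.6000·38.4375] = 27.3641; exercise value = 26.2500 ≤ continuation, so V_d = 27.3641
Node 0 (S = 65): continuation = 1/1.03·[0.4000·7.4601 + 0.6000·27.3641] = 18.8374; exercise value = 10.0000 ≤ continuation, so V_0 = 18.8374

€18.84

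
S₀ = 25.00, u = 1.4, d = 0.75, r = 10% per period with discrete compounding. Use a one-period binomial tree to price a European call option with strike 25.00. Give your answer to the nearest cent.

Risk-neutral probability p = (1 + 0.1 − 0.75)/(1.4 − 0.75) = 0.3500/0.6500 = 0.5385
Terminal stock prices: S_u = 35, S_d = 18.75
Terminal payoffs (S − K): max(10, 0) = 10, max(-6.25, 0) = 0
Node 0 (S = 25): V_0 = 1/1.1·[0.5385·10.0000 + 0.4615·0.0000] = 4.8951

4.90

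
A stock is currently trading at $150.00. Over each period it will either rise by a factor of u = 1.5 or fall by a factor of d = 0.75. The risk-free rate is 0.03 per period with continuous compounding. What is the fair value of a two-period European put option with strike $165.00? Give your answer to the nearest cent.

Risk-neutral probability p = (e^0.03 − 0.75)/(1.5 − 0.75) = 0.2805/0.7500 = 0.3739
Terminal stock prices: S_uu = 337.5, S_ud = 168.8, S_dd = 84.38
Terminal payoffs (K − S): max(-172.5, 0) = 0, max(-3.75, 0) = 0, max(80.62, 0) = 80.62
Node u (S = 225): V_u = e^(−0.03)·[0.3739·0.0000 + 0.6261·0.0000] = 0.0000
Node d (S = 112.5): V_d = e^(−0.03)·[0.3739·0.0000 + 0.6261·80.6250] = 48.9843
Node 0 (S = 150): V_0 = e^(−0.03)·[0.3739·0.0000 + 0.6261·48.9843] = 29.7608

$29.76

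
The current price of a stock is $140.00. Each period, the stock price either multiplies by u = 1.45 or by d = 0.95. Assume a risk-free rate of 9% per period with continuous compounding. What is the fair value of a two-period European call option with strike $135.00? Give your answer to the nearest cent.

$30.90

Risk-neutral probability p = (e^0.09 − 0.95)/(1.45 − 0.95) = 0.1442/0.5000 = 0.2883
Terminal stock prices: S_uu = 294.4, S_ud = 192.8, S_dd = 126.3
Terminal payoffs (S − K): max(159.4, 0) = 159.4, max(57.85, 0) = 57.85, max(-8.65, 0) = 0
Node u (S = 203): V_u = e^(−0.09)·[0.2883·159.3500 + 0.7117·57.8500] = 79.6193
Node d (S = 133): V_d = e^(−0.09)·[0.2883·57.8500 + 0.7117·0.0000] = 15.2453
Node 0 (S = 140): V_0 = e^(−0.09)·[0.2883·79.6193 + 0.7117·15.2453] = 30.8977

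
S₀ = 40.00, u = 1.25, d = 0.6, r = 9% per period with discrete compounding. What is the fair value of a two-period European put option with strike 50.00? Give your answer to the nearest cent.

8.06

Risk-neutral probability p = (1 + 0.09 − 0.6)/(1.25 − 0.6) = 0.4900/0.6500 = 0.7538
Terminal stock prices: S_uu = 62.5, S_ud = 30, S_dd = 14.4
Terminal payoffs (K − S): max(-12.5, 0) = 0, max(20, 0) = 20, max(35.6, 0) = 35.6
Node u (S = 50): V_u = 1/1.09·[0.7538·0.0000 + 0.2462·20.0000] = 4.5166
Node d (S = 24): V_d = 1/1.09·[0.7538·20.0000 + 0.2462·35.6000] = 21.8716
Node 0 (S = 40): V_0 = 1/1.09·[0.7538·4.5166 + 0.2462·21.8716] = 8.0629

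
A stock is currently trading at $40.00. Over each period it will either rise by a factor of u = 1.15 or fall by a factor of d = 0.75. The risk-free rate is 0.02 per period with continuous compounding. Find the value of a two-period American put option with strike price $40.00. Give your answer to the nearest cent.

$4.34

Risk-neutral probability p = (e^0.02 − 0.75)/(1.15 − 0.75) = 0.2702/0.4000 = 0.6755
Terminal stock prices: S_uu = 52.9, S_ud = 34.5, S_dd = 22.5
Terminal payoffs (K − S): max(-12.9, 0) = 0, max(5.5, 0) = 5.5, max(17.5, 0) = 17.5
Node u (S = 46): continuation = e^(−0.02)·[0.6755·0.0000 + 0.3245·5.5000] = 1.7494; exercise value = 0.0000 ≤ continuation, so V_u = 1.7494
Node d (S = 30): continuation = e^(−0.02)·[0.6755·5.5000 + 0.3245·17.5000] = 9.2079; exercise value = 10.0000 > continuation, so V_d = 10.0000 (exercise)
Node 0 (S = 40): continuation = e^(−0.02)·[0.6755·1.7494 + 0.3245·10.0000] = 4.3390; exercise value = 0.0000 ≤ continuation, so V_0 = 4.3390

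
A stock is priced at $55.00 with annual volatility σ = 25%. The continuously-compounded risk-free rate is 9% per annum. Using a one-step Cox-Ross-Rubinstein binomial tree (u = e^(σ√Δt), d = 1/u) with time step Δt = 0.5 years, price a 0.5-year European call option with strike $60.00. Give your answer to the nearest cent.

CRR parameters: u = e^(σ√Δt) = e^(0.25·√0.5) = 1.1934, d = 1/u = 0.8380
Per-period rate: rΔt = 0.09·0.5 = 0.045, so R = e^0.045 = 1.0460
Risk-neutral probability p = (e^0.045 − 0.8380)/(1.1934 − 0.8380) = 0.2081/0.3554 = 0.5854
Terminal stock prices: S_u = 65.64, S_d = 46.09
Terminal payoffs (S − K): max(5.635, 0) = 5.635, max(-13.91, 0) = 0
Node 0 (S = 55): V_0 = e^(−0.045)·[0.5854·5.6351 + 0.4146·0.0000] = 3.1538

$3.15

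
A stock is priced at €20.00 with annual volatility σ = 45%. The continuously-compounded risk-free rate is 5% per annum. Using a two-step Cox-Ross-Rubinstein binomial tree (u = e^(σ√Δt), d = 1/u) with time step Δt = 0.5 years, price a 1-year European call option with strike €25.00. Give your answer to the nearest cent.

€2.58

CRR parameters: u = e^(σ√Δt) = e^(0.45·√0.5) = 1.3746, d = 1/u = 0.7275
Per-period rate: rΔt = 0.05·0.5 = 0.025, so R = e^0.025 = 1.0253
Risk-neutral probability p = (e^0.025 − 0.7275)/(1.3746 − 0.7275) = 0.2979/0.6472 = 0.4602
Terminal stock prices: S_uu = 37.79, S_ud = 20, S_dd = 10.58
Terminal payoffs (S − K): max(12.79, 0) = 12.79, max(-5, 0) = 0, max(-14.42, 0) = 0
Node u (S = 27.49): V_u = e^(−0.025)·[0.4602·12.7932 + 0.5398·0.0000] = 5.7424
Node d (S = 14.55): V_d = e^(−0.025)·[0.4602·0.0000 + 0.5398·0.0000] = 0.0000
Node 0 (S = 20): V_0 = e^(−0.025)·[0.4602·5.7424 + 0.5398·0.0000] = 2.5776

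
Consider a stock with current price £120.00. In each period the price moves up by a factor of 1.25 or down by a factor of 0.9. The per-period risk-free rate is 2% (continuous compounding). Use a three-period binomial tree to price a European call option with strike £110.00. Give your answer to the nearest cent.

£22.41

Risk-neutral probability p = (e^0.02 − 0.9)/(1.25 − 0.9) = 0.1202/0.3500 = 0.3434
Terminal stock prices: S_uuu = 234.4, S_uud = 168.8, S_udd = 121.5, S_ddd = 87.48
Terminal payoffs (S − K): max(124.4, 0) = 124.4, max(58.75, 0) = 58.75, max(11.5, 0) = 11.5, max(-22.52, 0) = 0
Node uu (S = 187.5): V_uu = e^(−0.02)·[0.3434·124.3750 + 0.6566·58.7500] = 79.6781
Node ud (S = 135): V_ud = e^(−0.02)·[0.3434·58.7500 + 0.6566·11.5000] = 27.1781
Node dd (S = 97.2): V_dd = e^(−0.02)·[0.3434·11.5000 + 0.6566·0.0000] = 3.8713
Node u (S = 150): V_u = e^(−0.02)·[0.3434·79.6781 + 0.6566·27.1781] = 44.3132
Node d (S = 108): V_d = e^(−0.02)·[0.3434·27.1781 + 0.6566·3.8713] = 11.6405
Node 0 (S = 120): V_0 = e^(−0.02)·[0.3434·44.3132 + 0.6566·11.6405] = 22.4086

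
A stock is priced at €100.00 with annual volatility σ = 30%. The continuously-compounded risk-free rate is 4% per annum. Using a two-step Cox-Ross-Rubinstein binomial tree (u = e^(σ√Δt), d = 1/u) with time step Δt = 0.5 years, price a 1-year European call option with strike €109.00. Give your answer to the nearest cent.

€10.30

CRR parameters: u = e^(σ√Δt) = e^(0.3·√0.5) = 1.2363, d = 1/u = 0.8089
Per-period rate: rΔt = 0.04·0.5 = 0.02, so R = e^0.02 = 1.0202
Risk-neutral probability p = (e^0.02 − 0.8089)/(1.2363 − 0.8089) = 0.2113/0.4275 = 0.4944
Terminal stock prices: S_uu = 152.8, S_ud = 100, S_dd = 65.43
Terminal payoffs (S − K): max(43.85, 0) = 43.85, max(-9, 0) = 0, max(-43.57, 0) = 0
Node u (S = 123.6): V_u = e^(−0.02)·[0.4944·43.8465 + 0.5056·0.0000] = 21.2495
Node d (S = 80.89): V_d = e^(−0.02)·[0.4944·0.0000 + 0.5056·0.0000] = 0.0000
Node 0 (S = 100): V_0 = e^(−0.02)·[0.4944·21.2495 + 0.5056·0.0000] = 10.2983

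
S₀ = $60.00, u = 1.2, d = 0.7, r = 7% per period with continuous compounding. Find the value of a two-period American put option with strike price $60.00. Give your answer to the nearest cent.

Risk-neutral probability p = (e^0.07 − 0.7)/(1.2 − 0.7) = 0.3725/0.5000 = 0.7450
Terminal stock prices: S_uu = 86.4, S_ud = 50.4, S_dd = 29.4
Terminal payoffs (K − S): max(-26.4, 0) = 0, max(9.6, 0) = 9.6, max(30.6, 0) = 30.6
Node u (S = 72): continuation = e^(−0.07)·[0.7450·0.0000 + 0.2550·9.6000] = 2.2824; exercise value = 0.0000 ≤ continuation, so V_u = 2.2824
Node d (S = 42): continuation = e^(−0.07)·[0.7450·9.6000 + 0.2550·30.6000] = 13.9436; exercise value = 18.0000 > continuation, so V_d = 18.0000 (exercise)
Node 0 (S = 60): continuation = e^(−0.07)·[0.7450·2.2824 + 0.2550·18.0000] = 5.8648; exercise value = 0.0000 ≤ continuation, so V_0 = 5.8648

$5.86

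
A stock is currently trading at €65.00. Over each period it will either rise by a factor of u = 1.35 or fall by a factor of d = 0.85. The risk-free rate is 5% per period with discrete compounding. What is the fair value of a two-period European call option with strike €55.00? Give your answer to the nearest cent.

Risk-neutral probability p = (1 + 0.05 − 0.85)/(1.35 − 0.85) = 0.2000/0.5000 = 0.4000
Terminal stock prices: S_uu = 118.5, S_ud = 74.59, S_dd = 46.96
Terminal payoffs (S − K): max(63.46, 0) = 63.46, max(19.59, 0) = 19.59, max(-8.038, 0) = 0
Node u (S = 87.75): V_u = 1/1.05·[0.4000·63.4625 + 0.6000·19.5875] = 35.3690
Node d (S = 55.25): V_d = 1/1.05·[0.4000·19.5875 + 0.6000·0.0000] = 7.4619
Node 0 (S = 65): V_0 = 1/1.05·[0.4000·35.3690 + 0.6000·7.4619] = 17.7379

€17.74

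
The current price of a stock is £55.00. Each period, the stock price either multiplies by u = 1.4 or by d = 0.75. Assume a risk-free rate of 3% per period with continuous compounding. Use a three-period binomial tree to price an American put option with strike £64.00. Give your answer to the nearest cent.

£15.34

Risk-neutral probability p = (e^0.03 − 0.75)/(1.4 − 0.75) = 0.2805/0.6500 = 0.4315
Terminal stock prices: S_uuu = 150.9, S_uud = 80.85, S_udd = 43.31, S_ddd = 23.2
Terminal payoffs (K − S): max(-86.92, 0) = 0, max(-16.85, 0) = 0, max(20.69, 0) = 20.69, max(40.8, 0) = 40.8
Node uu (S = 107.8): continuation = e^(−0.03)·[0.4315·0.0000 + 0.5685·0.0000] = 0.0000; exercise value = 0.0000 ≤ continuation, so V_uu = 0.0000
Node ud (S = 57.75): continuation = e^(−0.03)·[0.4315·0.0000 + 0.5685·20.6875] = 11.4139; exercise value = 6.2500 ≤ continuation, so V_ud = 11.4139
Node dd (S = 30.94): continuation = e^(−0.03)·[0.4315·20.6875 + 0.5685·40.7969] = 31.1710; exercise value = 33.0625 > continuation, so V_dd = 33.0625 (exercise)
Node u (S = 77): continuation = e^(−0.03)·[0.4315·0.0000 + 0.5685·11.4139] = 6.2974; exercise value = 0.0000 ≤ continuation, so V_u = 6.2974
Node d (S = 41.25): continuation = e^(−0.03)·[0.4315·11.4139 + 0.5685·33.0625] = 23.0207; exercise value = 22.7500 ≤ continuation, so V_d = 23.0207
Node 0 (S = 55): continuation = e^(−0.03)·[0.4315·6.2974 + 0.5685·23.0207] = 15.3380; exercise value = 9.0000 ≤ continuation, so V_0 = 15.3380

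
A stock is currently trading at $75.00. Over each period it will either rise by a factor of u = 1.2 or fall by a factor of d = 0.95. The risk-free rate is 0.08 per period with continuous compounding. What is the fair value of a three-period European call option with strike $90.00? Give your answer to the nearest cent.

Risk-neutral probability p = (e^0.08 − 0.95)/(1.2 − 0.95) = 0.1333/0.2500 = 0.5331
Terminal stock prices: S_uuu = 129.6, S_uud = 102.6, S_udd = 81.22, S_ddd = 64.3
Terminal payoffs (S − K): max(39.6, 0) = 39.6, max(12.6, 0) = 12.6, max(-8.775, 0) = 0, max(-25.7, 0) = 0
Node uu (S = 108): V_uu = e^(−0.08)·[0.5331·39.6000 + 0.4669·12.6000] = 24.9195
Node ud (S = 85.5): V_ud = e^(−0.08)·[0.5331·12.6000 + 0.4669·0.0000] = 6.2012
Node dd (S = 67.69): V_dd = e^(−0.08)·[0.5331·0.0000 + 0.4669·0.0000] = 0.0000
Node u (S = 90): V_u = e^(−0.08)·[0.5331·24.9195 + 0.4669·6.2012] = 14.9368
Node d (S = 71.25): V_d = e^(−0.08)·[0.5331·6.2012 + 0.4669·0.0000] = 3.0520
Node 0 (S = 75): V_0 = e^(−0.08)·[0.5331·14.9368 + 0.4669·3.0520] = 8.6665

$8.67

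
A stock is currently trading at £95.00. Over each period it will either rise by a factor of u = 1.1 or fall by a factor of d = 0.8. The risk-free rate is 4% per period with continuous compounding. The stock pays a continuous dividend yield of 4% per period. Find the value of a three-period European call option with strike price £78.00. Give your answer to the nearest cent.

Per-period risk-free factor R = e^0.04 = 1.0408; dividend-adjusted growth = e^(0.04−0.04) = 1.0000.
Risk-neutral probability p = (1.0000 − 0.8)/(1.1 − 0.8) = 0.2000/0.3000 = 0.6667
Terminal stock prices: S_uuu = 126.4, S_uud = 91.96, S_udd = 66.88, S_ddd = 48.64
Terminal payoffs (S − K): max(48.45, 0) = 48.45, max(13.96, 0) = 13.96, max(-11.12, 0) = 0, max(-29.36, 0) = 0
Node uu (S = 115): V_uu = e^(−0.04)·[0.6667·48.4450 + 0.3333·13.9600] = 35.5012
Node ud (S = 83.6): V_ud = e^(−0.04)·[0.6667·13.9600 + 0.3333·0.0000] = 8.9417
Node dd (S = 60.8): V_dd = e^(−0.04)·[0.6667·0.0000 + 0.3333·0.0000] = 0.0000
Node u (S = 104.5): V_u = e^(−0.04)·[0.6667·35.5012 + 0.3333·8.9417] = 25.6031
Node d (S = 76): V_d = e^(−0.04)·[0.6667·8.9417 + 0.3333·0.0000] = 5.7274
Node 0 (S = 95): V_0 = e^(−0.04)·[0.6667·25.6031 + 0.3333·5.7274] = 18.2338

£18.23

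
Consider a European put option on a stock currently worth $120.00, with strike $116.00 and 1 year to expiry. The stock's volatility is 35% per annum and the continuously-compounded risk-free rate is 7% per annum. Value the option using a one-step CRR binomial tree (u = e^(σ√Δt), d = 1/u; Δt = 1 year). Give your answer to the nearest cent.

$14.22

CRR parameters: u = e^(σ√Δt) = e^(0.35·√1) = 1.4191, d = 1/u = 0.7047
Per-period rate: rΔt = 0.07·1 = 0.07, so R = e^0.07 = 1.0725
Risk-neutral probability p = (e^0.07 − 0.7047)/(1.4191 − 0.7047) = 0.3678/0.7144 = 0.5149
Terminal stock prices: S_u = 170.3, S_d = 84.56
Terminal payoffs (K − S): max(-54.29, 0) = 0, max(31.44, 0) = 31.44
Node 0 (S = 120): V_0 = e^(−0.07)·[0.5149·0.0000 + 0.4851·31.4374] = 14.2199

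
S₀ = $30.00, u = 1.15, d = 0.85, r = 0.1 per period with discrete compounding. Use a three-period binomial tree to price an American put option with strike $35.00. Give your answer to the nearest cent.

Risk-neutral probability p = (1 + 0.1 − 0.85)/(1.15 − 0.85) = 0.2500/0.3000 = 0.8333
Terminal stock prices: S_uuu = 45.63, S_uud = 33.72, S_udd = 24.93, S_ddd = 18.42
Terminal payoffs (K − S): max(-10.63, 0) = 0, max(1.276, 0) = 1.276, max(10.07, 0) = 10.07, max(16.58, 0) = 16.58
Node uu (S = 39.67): continuation = 1/1.1·[0.8333·0.0000 + 0.1667·1.2763] = 0.1934; exercise value = 0.0000 ≤ continuation, so V_uu = 0.1934
Node ud (S = 29.32): continuation = 1/1.1·[0.8333·1.2763 + 0.1667·10.0738] = 2.4932; exercise value = 5.6750 > continuation, so V_ud = 5.6750 (exercise)
Node dd (S = 21.67): continuation = 1/1.1·[0.8333·10.0738 + 0.1667·16.5763] = 10.1432; exercise value = 13.3250 > continuation, so V_dd = 13.3250 (exercise)
Node u (S = 34.5): continuation = 1/1.1·[0.8333·0.1934 + 0.1667·5.6750] = 1.0063; exercise value = 0.5000 ≤ continuation, so V_u = 1.0063
Node d (S = 25.5): continuation = 1/1.1·[0.8333·5.6750 + 0.1667·13.3250] = 6.3182; exercise value = 9.5000 > continuation, so V_d = 9.5000 (exercise)
Node 0 (S = 30): continuation = 1/1.1·[0.8333·1.0063 + 0.1667·9.5000] = 2.2018; exercise value = 5.0000 > continuation, so V_0 = 5.0000 (exercise)

$5.00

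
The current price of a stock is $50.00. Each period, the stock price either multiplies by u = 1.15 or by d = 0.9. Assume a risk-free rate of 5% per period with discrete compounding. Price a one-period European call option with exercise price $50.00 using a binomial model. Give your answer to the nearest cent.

Risk-neutral probability p = (1 + 0.05 − 0.9)/(1.15 − 0.9) = 0.1500/0.2500 = 0.6000
Terminal stock prices: S_u = 57.5, S_d = 45
Terminal payoffs (S − K): max(7.5, 0) = 7.5, max(-5, 0) = 0
Node 0 (S = 50): V_0 = 1/1.05·[0.6000·7.5000 + 0.4000·0.0000] = 4.2857

$4.29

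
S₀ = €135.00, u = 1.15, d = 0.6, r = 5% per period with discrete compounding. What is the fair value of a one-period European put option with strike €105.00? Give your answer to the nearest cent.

€4.16

Risk-neutral probability p = (1 + 0.05 − 0.6)/(1.15 − 0.6) = 0.4500/0.5500 = 0.8182
Terminal stock prices: S_u = 155.2, S_d = 81
Terminal payoffs (K − S): max(-50.25, 0) = 0, max(24, 0) = 24
Node 0 (S = 135): V_0 = 1/1.05·[0.8182·0.0000 + 0.1818·24.0000] = 4.1558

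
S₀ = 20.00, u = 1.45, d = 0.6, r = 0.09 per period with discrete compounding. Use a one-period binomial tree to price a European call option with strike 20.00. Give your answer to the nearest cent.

Risk-neutral probability p = (1 + 0.09 − 0.6)/(1.45 − 0.6) = 0.4900/0.8500 = 0.5765
Terminal stock prices: S_u = 29, S_d = 12
Terminal payoffs (S − K): max(9, 0) = 9, max(-8, 0) = 0
Node 0 (S = 20): V_0 = 1/1.09·[0.5765·9.0000 + 0.4235·0.0000] = 4.7598

4.76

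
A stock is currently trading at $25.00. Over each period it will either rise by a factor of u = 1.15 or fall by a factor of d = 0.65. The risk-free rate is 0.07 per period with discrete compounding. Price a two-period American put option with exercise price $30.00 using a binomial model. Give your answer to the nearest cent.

$5.00

Risk-neutral probability p = (1 + 0.07 − 0.65)/(1.15 − 0.65) = 0.4200/0.5000 = 0.8400
Terminal stock prices: S_uu = 33.06, S_ud = 18.69, S_dd = 10.56
Terminal payoffs (K − S): max(-3.062, 0) = 0, max(11.31, 0) = 11.31, max(19.44, 0) = 19.44
Node u (S = 28.75): continuation = 1/1.07·[0.8400·0.0000 + 0.1600·11.3125] = 1.6916; exercise value = 1.2500 ≤ continuation, so V_u = 1.6916
Node d (S = 16.25): continuation = 1/1.07·[0.8400·11.3125 + 0.1600·19.4375] = 11.7874; exercise value = 13.7500 > continuation, so V_d = 13.7500 (exercise)
Node 0 (S = 25): continuation = 1/1.07·[0.8400·1.6916 + 0.1600·13.7500] = 3.3841; exercise value = 5.0000 > continuation, so V_0 = 5.0000 (exercise)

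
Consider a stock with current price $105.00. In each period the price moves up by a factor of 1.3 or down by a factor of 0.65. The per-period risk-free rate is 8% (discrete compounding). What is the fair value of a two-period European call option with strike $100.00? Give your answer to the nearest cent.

Risk-neutral probability p = (1 + 0.08 − 0.65)/(1.3 − 0.65) = 0.4300/0.6500 = 0.6615
Terminal stock prices: S_uu = 177.5, S_ud = 88.73, S_dd = 44.36
Terminal payoffs (S − K): max(77.45, 0) = 77.45, max(-11.27, 0) = 0, max(-55.64, 0) = 0
Node u (S = 136.5): V_u = 1/1.08·[0.6615·77.4500 + 0.3385·0.0000] = 47.4409
Node d (S = 68.25): V_d = 1/1.08·[0.6615·0.0000 + 0.3385·0.0000] = 0.0000
Node 0 (S = 105): V_0 = 1/1.08·[0.6615·47.4409 + 0.3385·0.0000] = 29.0592

$29.06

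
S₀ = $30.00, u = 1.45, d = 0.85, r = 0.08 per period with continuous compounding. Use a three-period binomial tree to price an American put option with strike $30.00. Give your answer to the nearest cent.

$2.65

Risk-neutral probability p = (e^0.08 − 0.85)/(1.45 − 0.85) = 0.2333/0.6000 = 0.3888
Terminal stock prices: S_uuu = 91.46, S_uud = 53.61, S_udd = 31.43, S_ddd = 18.42
Terminal payoffs (K − S): max(-61.46, 0) = 0, max(-23.61, 0) = 0, max(-1.429, 0) = 0, max(11.58, 0) = 11.58
Node uu (S = 63.08): continuation = e^(−0.08)·[0.3888·0.0000 + 0.6112·0.0000] = 0.0000; exercise value = 0.0000 ≤ continuation, so V_uu = 0.0000
Node ud (S = 36.98): continuation = e^(−0.08)·[0.3888·0.0000 + 0.6112·0.0000] = 0.0000; exercise value = 0.0000 ≤ continuation, so V_ud = 0.0000
Node dd (S = 21.67): continuation = e^(−0.08)·[0.3888·0.0000 + 0.6112·11.5763] = 6.5313; exercise value = 8.3250 > continuation, so V_dd = 8.3250 (exercise)
Node u (S = 43.5): continuation = e^(−0.08)·[0.3888·0.0000 + 0.6112·0.0000] = 0.0000; exercise value = 0.0000 ≤ continuation, so V_u = 0.0000
Node d (S = 25.5): continuation = e^(−0.08)·[0.3888·0.0000 + 0.6112·8.3250] = 4.6969; exercise value = 4.5000 ≤ continuation, so V_d = 4.6969
Node 0 (S = 30): continuation = e^(−0.08)·[0.3888·0.0000 + 0.6112·4.6969] = 2.6500; exercise value = 0.0000 ≤ continuation, so V_0 = 2.6500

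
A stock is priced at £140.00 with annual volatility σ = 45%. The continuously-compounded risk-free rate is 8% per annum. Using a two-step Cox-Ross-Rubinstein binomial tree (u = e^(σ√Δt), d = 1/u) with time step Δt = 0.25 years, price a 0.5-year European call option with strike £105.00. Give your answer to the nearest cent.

£43.07

CRR parameters: u = e^(σ√Δt) = e^(0.45·√0.25) = 1.2523, d = 1/u = 0.7985
Per-period rate: rΔt = 0.08·0.25 = 0.02, so R = e^0.02 = 1.0202
Risk-neutral probability p = (e^0.02 − 0.7985)/(1.2523 − 0.7985) = 0.2217/0.4538 = 0.4885
Terminal stock prices: S_uu = 219.6, S_ud = 140, S_dd = 89.27
Terminal payoffs (S − K): max(114.6, 0) = 114.6, max(35, 0) = 35, max(-15.73, 0) = 0
Node u (S = 175.3): V_u = e^(−0.02)·[0.4885·114.5637 + 0.5115·35.0000] = 72.4043
Node d (S = 111.8): V_d = e^(−0.02)·[0.4885·35.0000 + 0.5115·0.0000] = 16.7590
Node 0 (S = 140): V_0 = e^(−0.02)·[0.4885·72.4043 + 0.5115·16.7590] = 43.0717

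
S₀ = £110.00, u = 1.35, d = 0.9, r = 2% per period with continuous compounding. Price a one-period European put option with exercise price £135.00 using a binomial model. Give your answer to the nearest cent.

£25.86

Risk-neutral probability p = (e^0.02 − 0.9)/(1.35 − 0.9) = 0.1202/0.4500 = 0.2671
Terminal stock prices: S_u = 148.5, S_d = 99
Terminal payoffs (K − S): max(-13.5, 0) = 0, max(36, 0) = 36
Node 0 (S = 110): V_0 = e^(−0.02)·[0.2671·0.0000 + 0.7329·36.0000] = 25.8615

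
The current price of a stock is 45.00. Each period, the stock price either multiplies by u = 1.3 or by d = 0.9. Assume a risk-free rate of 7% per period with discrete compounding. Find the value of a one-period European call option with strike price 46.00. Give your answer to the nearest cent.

Risk-neutral probability p = (1 + 0.07 − 0.9)/(1.3 − 0.9) = 0.1700/0.4000 = 0.4250
Terminal stock prices: S_u = 58.5, S_d = 40.5
Terminal payoffs (S − K): max(12.5, 0) = 12.5, max(-5.5, 0) = 0
Node 0 (S = 45): V_0 = 1/1.07·[0.4250·12.5000 + 0.5750·0.0000] = 4.9650

4.96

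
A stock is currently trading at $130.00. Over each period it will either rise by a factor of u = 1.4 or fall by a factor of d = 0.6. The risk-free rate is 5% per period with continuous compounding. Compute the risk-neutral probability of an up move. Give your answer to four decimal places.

Risk-neutral probability p = (e^0.05 − 0.6)/(1.4 − 0.6) = 0.4513/0.8000 = 0.5641

p = 0.5641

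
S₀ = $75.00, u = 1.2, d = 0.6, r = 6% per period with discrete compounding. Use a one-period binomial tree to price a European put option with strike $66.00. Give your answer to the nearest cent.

$4.62

Risk-neutral probability p = (1 + 0.06 − 0.6)/(1.2 − 0.6) = 0.4600/0.6000 = 0.7667
Terminal stock prices: S_u = 90, S_d = 45
Terminal payoffs (K − S): max(-24, 0) = 0, max(21, 0) = 21
Node 0 (S = 75): V_0 = 1/1.06·[0.7667·0.0000 + 0.2333·21.0000] = 4.6226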